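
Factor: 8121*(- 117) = - 3^3*13^1 * 2707^1 = - 950157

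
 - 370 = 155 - 525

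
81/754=81/754  =  0.11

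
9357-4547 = 4810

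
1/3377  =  1/3377 = 0.00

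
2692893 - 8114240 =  - 5421347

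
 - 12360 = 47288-59648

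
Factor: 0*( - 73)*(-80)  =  0^1 = 0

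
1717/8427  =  1717/8427 = 0.20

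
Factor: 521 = 521^1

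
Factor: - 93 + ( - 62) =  - 155 =-5^1 * 31^1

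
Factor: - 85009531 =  -383^1* 221957^1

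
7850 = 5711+2139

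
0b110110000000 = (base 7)13035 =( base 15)1056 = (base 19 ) 9ah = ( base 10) 3456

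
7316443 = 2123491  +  5192952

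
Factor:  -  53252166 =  - 2^1*3^1*11^1*701^1*1151^1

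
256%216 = 40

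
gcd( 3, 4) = 1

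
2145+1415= 3560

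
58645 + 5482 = 64127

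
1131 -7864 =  - 6733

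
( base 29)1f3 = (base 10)1279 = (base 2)10011111111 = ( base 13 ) 775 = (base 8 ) 2377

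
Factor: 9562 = 2^1 * 7^1*683^1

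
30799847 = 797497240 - 766697393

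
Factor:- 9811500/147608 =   -  2^( - 1)*3^1*5^3*31^1*211^1*18451^( - 1) = - 2452875/36902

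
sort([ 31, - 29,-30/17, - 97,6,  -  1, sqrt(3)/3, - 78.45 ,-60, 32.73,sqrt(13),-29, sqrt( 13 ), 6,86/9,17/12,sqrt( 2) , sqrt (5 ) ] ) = [ - 97,- 78.45, - 60, - 29,- 29, - 30/17 , - 1, sqrt(3)/3, sqrt( 2),17/12, sqrt( 5),  sqrt( 13),sqrt (13 ), 6, 6,  86/9, 31,32.73] 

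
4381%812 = 321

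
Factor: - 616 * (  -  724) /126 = 31856/9  =  2^4 * 3^( - 2 ) * 11^1*181^1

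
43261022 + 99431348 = 142692370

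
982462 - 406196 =576266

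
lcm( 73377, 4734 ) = 146754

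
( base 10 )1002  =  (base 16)3ea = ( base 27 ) 1a3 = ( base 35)sm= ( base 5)13002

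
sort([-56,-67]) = [ - 67, - 56]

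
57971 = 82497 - 24526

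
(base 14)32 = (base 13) 35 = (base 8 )54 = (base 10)44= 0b101100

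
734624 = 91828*8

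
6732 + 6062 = 12794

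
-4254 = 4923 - 9177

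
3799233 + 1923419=5722652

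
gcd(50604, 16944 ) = 12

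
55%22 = 11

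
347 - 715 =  -368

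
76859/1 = 76859 = 76859.00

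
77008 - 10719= 66289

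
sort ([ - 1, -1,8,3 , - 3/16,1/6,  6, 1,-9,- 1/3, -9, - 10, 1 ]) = [ - 10, - 9, - 9, - 1, - 1, -1/3, - 3/16, 1/6, 1,1 , 3, 6  ,  8]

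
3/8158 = 3/8158 = 0.00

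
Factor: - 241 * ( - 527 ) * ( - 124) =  - 15748868= -  2^2* 17^1 * 31^2 * 241^1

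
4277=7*611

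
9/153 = 1/17 = 0.06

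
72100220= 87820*821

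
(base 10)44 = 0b101100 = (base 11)40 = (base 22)20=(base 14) 32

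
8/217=8/217 = 0.04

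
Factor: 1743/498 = 7/2 = 2^ ( - 1)*7^1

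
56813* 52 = 2954276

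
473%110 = 33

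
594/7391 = 594/7391 = 0.08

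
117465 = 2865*41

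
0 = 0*53476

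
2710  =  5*542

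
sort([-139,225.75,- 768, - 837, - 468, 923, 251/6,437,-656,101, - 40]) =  [ - 837,  -  768, - 656, - 468, - 139, - 40, 251/6,  101, 225.75,  437, 923 ]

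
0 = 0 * 82889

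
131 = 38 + 93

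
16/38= 8/19 = 0.42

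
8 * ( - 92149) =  - 737192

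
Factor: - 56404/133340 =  - 5^( - 1 )*113^(-1 )*239^1 = - 239/565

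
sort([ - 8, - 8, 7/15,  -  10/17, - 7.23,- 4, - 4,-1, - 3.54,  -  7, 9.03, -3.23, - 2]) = [ - 8, - 8,  -  7.23, - 7,  -  4 , - 4, - 3.54, - 3.23,  -  2, - 1,-10/17, 7/15,9.03] 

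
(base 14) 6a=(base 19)4i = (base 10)94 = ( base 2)1011110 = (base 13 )73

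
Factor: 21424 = 2^4*13^1*103^1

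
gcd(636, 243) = 3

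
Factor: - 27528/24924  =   - 74/67 = - 2^1*37^1*67^( - 1)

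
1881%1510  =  371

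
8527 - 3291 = 5236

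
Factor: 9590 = 2^1*5^1*7^1*137^1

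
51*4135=210885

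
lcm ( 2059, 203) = 14413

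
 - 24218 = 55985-80203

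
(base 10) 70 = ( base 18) 3G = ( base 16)46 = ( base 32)26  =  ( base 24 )2M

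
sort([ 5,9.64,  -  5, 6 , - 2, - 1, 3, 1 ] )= [ - 5,  -  2,-1 , 1, 3,5, 6 , 9.64]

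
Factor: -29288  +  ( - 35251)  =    -  3^2*71^1 * 101^1= - 64539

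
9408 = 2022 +7386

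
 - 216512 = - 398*544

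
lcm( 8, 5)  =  40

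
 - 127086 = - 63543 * 2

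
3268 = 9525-6257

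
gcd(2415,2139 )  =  69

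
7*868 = 6076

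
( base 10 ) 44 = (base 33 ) 1B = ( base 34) 1a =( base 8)54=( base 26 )1I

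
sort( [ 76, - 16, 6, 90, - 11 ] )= [-16, - 11, 6, 76,90]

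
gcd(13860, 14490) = 630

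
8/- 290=-1 + 141/145= - 0.03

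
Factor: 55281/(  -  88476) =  - 18427/29492=- 2^( - 2) * 73^( - 1)*101^(-1) * 18427^1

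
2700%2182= 518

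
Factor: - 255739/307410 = -2^( - 1 )*3^( - 1 )*5^ ( - 1)*11^1 * 67^1*347^1*10247^( - 1)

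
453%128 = 69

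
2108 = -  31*(- 68) 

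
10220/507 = 20 + 80/507= 20.16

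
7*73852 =516964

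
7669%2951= 1767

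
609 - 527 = 82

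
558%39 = 12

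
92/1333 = 92/1333 = 0.07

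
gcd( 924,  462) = 462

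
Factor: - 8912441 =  - 173^1 * 51517^1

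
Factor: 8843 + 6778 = 3^1*41^1*127^1 = 15621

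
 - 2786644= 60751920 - 63538564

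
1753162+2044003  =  3797165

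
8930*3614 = 32273020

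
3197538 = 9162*349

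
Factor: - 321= - 3^1*107^1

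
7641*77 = 588357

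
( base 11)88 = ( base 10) 96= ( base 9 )116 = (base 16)60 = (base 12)80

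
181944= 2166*84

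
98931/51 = 1939+14/17 = 1939.82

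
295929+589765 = 885694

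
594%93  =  36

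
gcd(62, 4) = 2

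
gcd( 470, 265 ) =5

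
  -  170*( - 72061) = 12250370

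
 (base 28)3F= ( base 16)63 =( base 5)344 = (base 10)99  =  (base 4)1203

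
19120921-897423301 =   -  878302380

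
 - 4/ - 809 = 4/809 = 0.00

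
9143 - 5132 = 4011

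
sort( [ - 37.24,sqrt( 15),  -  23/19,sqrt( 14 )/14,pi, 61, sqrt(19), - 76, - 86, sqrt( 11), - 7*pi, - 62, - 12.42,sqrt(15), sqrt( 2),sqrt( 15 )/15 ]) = [-86, - 76, - 62, - 37.24,-7*pi , - 12.42, - 23/19,sqrt( 15)/15,sqrt(14)/14, sqrt( 2 ),pi,  sqrt( 11),sqrt (15),sqrt(15),sqrt ( 19 )  ,  61 ] 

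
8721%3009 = 2703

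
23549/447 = 52 + 305/447 = 52.68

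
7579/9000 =7579/9000=0.84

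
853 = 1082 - 229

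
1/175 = 1/175 = 0.01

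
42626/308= 138 + 61/154 = 138.40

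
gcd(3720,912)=24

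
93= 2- - 91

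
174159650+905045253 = 1079204903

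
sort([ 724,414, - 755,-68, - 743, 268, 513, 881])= [ - 755 , - 743, - 68, 268,414,513,724 , 881]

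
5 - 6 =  - 1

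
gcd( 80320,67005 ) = 5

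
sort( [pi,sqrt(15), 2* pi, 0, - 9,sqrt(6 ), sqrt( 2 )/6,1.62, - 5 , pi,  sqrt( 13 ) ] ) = [ - 9, - 5, 0, sqrt(2) /6, 1.62, sqrt(6 ), pi  ,  pi,sqrt(13 ),sqrt( 15 ) , 2 * pi]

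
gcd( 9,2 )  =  1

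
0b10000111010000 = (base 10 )8656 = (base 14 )3224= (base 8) 20720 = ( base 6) 104024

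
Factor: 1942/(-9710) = - 1/5 = -  5^( - 1 )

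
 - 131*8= - 1048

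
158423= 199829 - 41406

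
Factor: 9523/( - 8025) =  -89/75 = -3^( - 1)*5^( - 2)* 89^1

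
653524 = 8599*76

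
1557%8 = 5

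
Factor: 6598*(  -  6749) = -44529902= - 2^1*17^1*397^1 * 3299^1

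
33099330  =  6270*5279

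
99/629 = 99/629 = 0.16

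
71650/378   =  35825/189  =  189.55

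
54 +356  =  410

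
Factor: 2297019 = 3^1*765673^1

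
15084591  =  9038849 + 6045742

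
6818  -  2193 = 4625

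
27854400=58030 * 480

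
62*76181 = 4723222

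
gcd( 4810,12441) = 13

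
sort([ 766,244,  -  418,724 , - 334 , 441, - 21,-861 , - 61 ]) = [ - 861,-418,-334, - 61, - 21, 244,  441, 724 , 766]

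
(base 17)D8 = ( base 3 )22111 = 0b11100101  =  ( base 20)B9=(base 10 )229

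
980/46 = 490/23 = 21.30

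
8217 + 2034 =10251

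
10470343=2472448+7997895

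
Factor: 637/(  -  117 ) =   -  3^(  -  2 )*7^2 =- 49/9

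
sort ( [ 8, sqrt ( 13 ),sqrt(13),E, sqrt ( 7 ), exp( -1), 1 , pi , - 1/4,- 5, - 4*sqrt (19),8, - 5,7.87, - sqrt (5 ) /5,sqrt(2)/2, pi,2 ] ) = [ - 4*sqrt (19), - 5, - 5, - sqrt (5) /5, - 1/4,exp(-1),sqrt( 2) /2,1,2,sqrt(7),E, pi, pi,sqrt(13),sqrt (13 ),7.87,8 , 8]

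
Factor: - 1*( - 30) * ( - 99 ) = - 2970 = -2^1*3^3*5^1* 11^1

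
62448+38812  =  101260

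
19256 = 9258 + 9998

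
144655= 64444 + 80211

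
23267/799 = 23267/799= 29.12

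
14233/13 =1094 + 11/13 = 1094.85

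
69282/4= 34641/2 = 17320.50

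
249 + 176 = 425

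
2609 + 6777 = 9386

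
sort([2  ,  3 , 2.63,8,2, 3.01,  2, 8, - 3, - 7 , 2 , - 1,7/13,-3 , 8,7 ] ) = [ - 7,-3, - 3,-1, 7/13,2,2 , 2, 2 , 2.63,3, 3.01, 7, 8,8,8]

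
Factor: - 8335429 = -101^1*82529^1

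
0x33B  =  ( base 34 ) OB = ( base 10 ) 827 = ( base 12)58B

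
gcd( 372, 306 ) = 6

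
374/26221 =374/26221 = 0.01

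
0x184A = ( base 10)6218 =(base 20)FAI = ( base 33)5NE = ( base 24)aj2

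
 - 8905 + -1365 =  - 10270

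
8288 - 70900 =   -  62612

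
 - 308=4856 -5164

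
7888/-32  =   - 493/2 = -246.50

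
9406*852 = 8013912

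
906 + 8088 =8994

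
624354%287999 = 48356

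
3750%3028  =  722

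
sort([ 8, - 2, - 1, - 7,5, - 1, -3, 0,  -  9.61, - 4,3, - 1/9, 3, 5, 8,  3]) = [  -  9.61, - 7 , - 4, - 3, - 2,-1, - 1, - 1/9,0,3,3,  3, 5,5,8,8]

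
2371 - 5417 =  -3046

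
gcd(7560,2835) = 945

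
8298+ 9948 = 18246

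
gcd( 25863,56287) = 1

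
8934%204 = 162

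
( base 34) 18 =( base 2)101010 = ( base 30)1c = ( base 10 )42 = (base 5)132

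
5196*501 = 2603196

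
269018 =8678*31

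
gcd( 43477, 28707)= 7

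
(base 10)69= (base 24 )2L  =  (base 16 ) 45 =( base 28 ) 2d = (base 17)41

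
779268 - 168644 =610624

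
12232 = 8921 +3311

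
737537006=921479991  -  183942985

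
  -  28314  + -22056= - 50370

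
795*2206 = 1753770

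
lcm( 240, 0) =0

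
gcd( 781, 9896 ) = 1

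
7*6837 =47859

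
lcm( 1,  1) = 1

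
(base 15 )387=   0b1100100010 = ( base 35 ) MW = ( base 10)802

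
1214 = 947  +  267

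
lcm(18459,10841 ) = 682983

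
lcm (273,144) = 13104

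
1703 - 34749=-33046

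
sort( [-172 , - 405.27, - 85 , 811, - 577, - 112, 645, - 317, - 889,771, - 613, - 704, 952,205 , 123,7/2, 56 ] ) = [  -  889, - 704, - 613, - 577, - 405.27, - 317, - 172, - 112 ,- 85, 7/2,56,123, 205, 645,771, 811,952] 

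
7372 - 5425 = 1947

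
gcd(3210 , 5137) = 1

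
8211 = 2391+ 5820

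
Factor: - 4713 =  - 3^1*1571^1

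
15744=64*246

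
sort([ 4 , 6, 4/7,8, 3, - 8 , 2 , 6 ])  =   [ - 8, 4/7, 2,3, 4, 6, 6, 8 ] 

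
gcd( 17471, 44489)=1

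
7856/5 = 7856/5 =1571.20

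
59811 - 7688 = 52123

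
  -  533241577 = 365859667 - 899101244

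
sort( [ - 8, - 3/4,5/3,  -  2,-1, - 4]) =[ - 8,-4,- 2, - 1, - 3/4,5/3]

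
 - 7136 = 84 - 7220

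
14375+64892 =79267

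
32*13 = 416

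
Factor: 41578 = 2^1*20789^1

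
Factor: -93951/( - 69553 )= 3^2*13^1*73^1*6323^( - 1) = 8541/6323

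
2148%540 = 528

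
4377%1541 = 1295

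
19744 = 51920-32176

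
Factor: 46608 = 2^4*3^1*971^1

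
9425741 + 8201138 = 17626879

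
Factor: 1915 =5^1*383^1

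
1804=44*41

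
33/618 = 11/206 = 0.05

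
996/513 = 332/171 = 1.94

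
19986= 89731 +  - 69745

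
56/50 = 28/25 =1.12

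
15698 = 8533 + 7165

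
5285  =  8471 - 3186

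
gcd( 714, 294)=42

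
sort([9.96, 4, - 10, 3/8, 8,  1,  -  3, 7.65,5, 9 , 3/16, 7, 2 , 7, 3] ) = [ - 10, - 3, 3/16, 3/8,1 , 2,3 , 4, 5, 7, 7,7.65,8,9, 9.96 ]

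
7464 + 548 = 8012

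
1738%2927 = 1738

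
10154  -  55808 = -45654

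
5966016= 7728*772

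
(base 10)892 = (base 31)so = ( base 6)4044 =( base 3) 1020001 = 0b1101111100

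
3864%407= 201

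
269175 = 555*485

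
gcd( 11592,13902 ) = 42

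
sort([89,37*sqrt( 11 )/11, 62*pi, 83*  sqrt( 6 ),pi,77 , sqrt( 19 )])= [pi,sqrt( 19), 37*sqrt( 11)/11,  77,89, 62*pi, 83*sqrt (6) ] 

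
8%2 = 0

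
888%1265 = 888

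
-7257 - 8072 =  - 15329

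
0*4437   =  0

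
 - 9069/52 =-9069/52 = - 174.40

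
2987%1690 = 1297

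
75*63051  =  4728825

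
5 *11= 55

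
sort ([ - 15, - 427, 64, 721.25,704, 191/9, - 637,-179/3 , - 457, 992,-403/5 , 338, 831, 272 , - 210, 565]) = [-637, - 457, - 427, - 210, - 403/5 ,-179/3,-15, 191/9, 64, 272, 338, 565, 704, 721.25, 831,  992 ] 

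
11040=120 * 92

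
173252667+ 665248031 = 838500698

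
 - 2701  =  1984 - 4685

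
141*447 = 63027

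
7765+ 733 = 8498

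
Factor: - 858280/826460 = - 998/961 = -2^1*31^( - 2)*499^1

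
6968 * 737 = 5135416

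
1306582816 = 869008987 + 437573829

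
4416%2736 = 1680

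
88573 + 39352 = 127925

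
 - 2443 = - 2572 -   -  129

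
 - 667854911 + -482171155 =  - 1150026066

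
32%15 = 2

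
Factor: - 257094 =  - 2^1*3^5*23^2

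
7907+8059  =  15966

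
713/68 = 713/68 =10.49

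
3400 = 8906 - 5506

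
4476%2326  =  2150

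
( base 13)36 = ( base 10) 45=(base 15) 30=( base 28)1h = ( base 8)55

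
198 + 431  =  629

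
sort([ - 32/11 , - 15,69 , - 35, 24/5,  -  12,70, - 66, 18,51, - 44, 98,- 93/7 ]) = [ - 66 , - 44 , - 35, - 15 , - 93/7, - 12,- 32/11,24/5,18,  51, 69,70, 98 ]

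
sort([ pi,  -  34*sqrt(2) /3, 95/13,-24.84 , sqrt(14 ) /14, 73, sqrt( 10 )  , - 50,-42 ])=[ -50, -42, - 24.84, - 34*sqrt(2) /3 , sqrt(14)/14, pi, sqrt( 10), 95/13,73 ]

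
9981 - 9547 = 434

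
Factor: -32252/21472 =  - 2^ ( - 3)*61^(  -  1)*733^1 = - 733/488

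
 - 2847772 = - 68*41879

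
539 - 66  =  473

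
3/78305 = 3/78305 = 0.00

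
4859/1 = 4859  =  4859.00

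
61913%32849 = 29064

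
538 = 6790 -6252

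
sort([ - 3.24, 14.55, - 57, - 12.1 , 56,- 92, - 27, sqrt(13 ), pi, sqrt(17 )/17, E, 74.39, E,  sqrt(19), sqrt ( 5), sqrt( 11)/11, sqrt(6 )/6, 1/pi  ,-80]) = [ - 92, - 80, - 57, -27, - 12.1, - 3.24,sqrt(17 )/17, sqrt ( 11 )/11, 1/pi, sqrt(6) /6,sqrt( 5 ), E, E, pi, sqrt(13 ), sqrt(19 ),14.55, 56, 74.39 ] 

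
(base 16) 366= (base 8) 1546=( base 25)19k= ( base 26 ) 17c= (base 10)870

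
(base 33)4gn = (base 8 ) 11453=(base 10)4907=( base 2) 1001100101011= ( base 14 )1b07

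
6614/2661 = 6614/2661 = 2.49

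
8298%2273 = 1479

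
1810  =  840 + 970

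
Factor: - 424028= - 2^2*11^1*23^1*419^1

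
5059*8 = 40472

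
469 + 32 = 501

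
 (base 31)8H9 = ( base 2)10000000100000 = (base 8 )20040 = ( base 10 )8224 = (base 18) 176G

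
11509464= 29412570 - 17903106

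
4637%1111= 193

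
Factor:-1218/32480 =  - 2^(-4 )*3^1*5^( - 1 ) = -3/80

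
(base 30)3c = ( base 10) 102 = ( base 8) 146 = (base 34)30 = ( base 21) 4i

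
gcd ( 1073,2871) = 29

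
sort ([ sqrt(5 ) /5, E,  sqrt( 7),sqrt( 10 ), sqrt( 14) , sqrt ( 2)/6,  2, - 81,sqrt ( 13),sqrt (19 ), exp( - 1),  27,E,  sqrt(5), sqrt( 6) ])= [ - 81, sqrt(2)/6, exp ( - 1), sqrt(5 ) /5,2, sqrt(5) , sqrt(6), sqrt( 7 ),E,  E,sqrt( 10), sqrt( 13), sqrt( 14),  sqrt( 19),  27 ] 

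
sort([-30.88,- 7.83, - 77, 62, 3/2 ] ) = [- 77, - 30.88,-7.83, 3/2, 62]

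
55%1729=55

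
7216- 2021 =5195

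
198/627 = 6/19 = 0.32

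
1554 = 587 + 967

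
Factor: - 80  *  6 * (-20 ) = 9600 = 2^7*3^1*5^2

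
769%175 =69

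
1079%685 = 394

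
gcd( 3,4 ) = 1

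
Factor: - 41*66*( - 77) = 2^1 * 3^1*7^1*11^2*41^1  =  208362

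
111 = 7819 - 7708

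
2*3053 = 6106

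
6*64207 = 385242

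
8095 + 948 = 9043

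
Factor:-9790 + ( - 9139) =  - 23^1 *823^1=- 18929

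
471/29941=471/29941 = 0.02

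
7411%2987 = 1437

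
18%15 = 3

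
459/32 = 459/32 = 14.34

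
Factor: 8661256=2^3*29^1*37^1 * 1009^1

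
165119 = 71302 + 93817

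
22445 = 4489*5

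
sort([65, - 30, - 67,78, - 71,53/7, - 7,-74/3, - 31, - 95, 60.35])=[-95, - 71 , - 67, - 31, - 30, - 74/3, - 7, 53/7, 60.35, 65,78] 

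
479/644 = 479/644 =0.74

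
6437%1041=191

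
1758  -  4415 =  - 2657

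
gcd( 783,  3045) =87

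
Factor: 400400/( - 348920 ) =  - 70/61 = -2^1*5^1*7^1*61^( - 1) 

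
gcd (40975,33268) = 1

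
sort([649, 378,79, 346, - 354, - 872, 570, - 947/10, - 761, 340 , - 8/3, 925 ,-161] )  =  [ - 872,-761, - 354, - 161,-947/10, - 8/3,79,340, 346, 378, 570, 649,925] 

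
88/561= 8/51 = 0.16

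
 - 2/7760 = -1/3880 = - 0.00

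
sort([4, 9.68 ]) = [4, 9.68 ]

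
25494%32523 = 25494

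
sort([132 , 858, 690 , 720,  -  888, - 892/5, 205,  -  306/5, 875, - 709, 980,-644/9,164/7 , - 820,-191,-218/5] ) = [  -  888,- 820,  -  709, - 191, - 892/5, - 644/9 ,  -  306/5, - 218/5,164/7, 132,205,690, 720, 858, 875 , 980]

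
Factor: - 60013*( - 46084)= 2^2*41^1*281^1  *  60013^1 = 2765639092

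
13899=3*4633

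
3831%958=957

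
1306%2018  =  1306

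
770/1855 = 22/53 = 0.42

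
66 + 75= 141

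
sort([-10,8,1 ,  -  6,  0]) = [-10,  -  6, 0 , 1, 8 ]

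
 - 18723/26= - 18723/26 =-720.12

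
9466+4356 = 13822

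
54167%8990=227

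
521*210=109410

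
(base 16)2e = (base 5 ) 141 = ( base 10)46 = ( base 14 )34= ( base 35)1b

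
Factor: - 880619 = -101^1 * 8719^1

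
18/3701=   18/3701 = 0.00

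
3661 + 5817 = 9478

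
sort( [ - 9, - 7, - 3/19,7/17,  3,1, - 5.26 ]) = [-9, - 7,- 5.26, - 3/19,7/17,1, 3]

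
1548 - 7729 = - 6181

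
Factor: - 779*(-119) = 7^1*17^1  *19^1*41^1= 92701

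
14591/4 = 3647+3/4 = 3647.75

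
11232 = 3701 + 7531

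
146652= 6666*22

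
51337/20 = 51337/20 = 2566.85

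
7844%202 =168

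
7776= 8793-1017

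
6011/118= 6011/118 = 50.94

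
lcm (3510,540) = 7020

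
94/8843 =94/8843= 0.01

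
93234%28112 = 8898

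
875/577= 1 +298/577 = 1.52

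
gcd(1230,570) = 30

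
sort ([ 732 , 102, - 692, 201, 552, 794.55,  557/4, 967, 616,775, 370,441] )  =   [ - 692, 102, 557/4,  201,370, 441,552,616, 732, 775, 794.55, 967 ] 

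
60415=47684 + 12731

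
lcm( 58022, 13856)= 928352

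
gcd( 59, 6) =1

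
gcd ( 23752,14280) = 8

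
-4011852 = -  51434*78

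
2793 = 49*57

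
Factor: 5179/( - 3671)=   -  3671^( - 1 ) * 5179^1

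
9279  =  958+8321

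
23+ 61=84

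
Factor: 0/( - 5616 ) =0 =0^1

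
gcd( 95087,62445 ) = 1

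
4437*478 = 2120886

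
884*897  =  792948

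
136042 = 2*68021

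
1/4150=1/4150  =  0.00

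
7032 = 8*879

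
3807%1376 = 1055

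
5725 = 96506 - 90781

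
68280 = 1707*40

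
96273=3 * 32091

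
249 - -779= 1028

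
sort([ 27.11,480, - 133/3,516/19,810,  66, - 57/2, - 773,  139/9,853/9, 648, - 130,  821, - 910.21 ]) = [ - 910.21, - 773, - 130, - 133/3, - 57/2,139/9,27.11,516/19 , 66,853/9, 480,648, 810,821]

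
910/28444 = 35/1094 = 0.03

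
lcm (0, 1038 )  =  0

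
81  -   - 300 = 381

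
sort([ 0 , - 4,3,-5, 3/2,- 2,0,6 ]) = [ - 5, - 4,-2, 0,0,3/2,3, 6 ] 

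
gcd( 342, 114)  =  114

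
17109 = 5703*3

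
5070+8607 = 13677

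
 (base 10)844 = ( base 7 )2314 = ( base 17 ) 2FB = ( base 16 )34c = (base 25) 18J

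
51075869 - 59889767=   -  8813898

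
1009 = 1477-468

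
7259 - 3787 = 3472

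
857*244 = 209108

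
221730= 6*36955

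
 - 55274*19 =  - 1050206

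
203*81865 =16618595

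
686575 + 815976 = 1502551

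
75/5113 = 75/5113 = 0.01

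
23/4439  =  1/193 = 0.01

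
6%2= 0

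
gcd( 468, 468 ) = 468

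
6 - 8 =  -2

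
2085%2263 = 2085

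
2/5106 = 1/2553 = 0.00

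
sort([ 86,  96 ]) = [86,96 ] 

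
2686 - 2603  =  83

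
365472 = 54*6768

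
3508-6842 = -3334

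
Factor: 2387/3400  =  2^( - 3)*5^( - 2)*7^1*  11^1 * 17^( - 1)*31^1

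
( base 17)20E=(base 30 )jm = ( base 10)592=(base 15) 297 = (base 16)250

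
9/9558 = 1/1062 = 0.00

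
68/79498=34/39749 = 0.00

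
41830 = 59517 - 17687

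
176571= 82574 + 93997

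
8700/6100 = 1 + 26/61 = 1.43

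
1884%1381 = 503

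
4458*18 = 80244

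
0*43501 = 0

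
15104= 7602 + 7502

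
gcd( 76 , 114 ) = 38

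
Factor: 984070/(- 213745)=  - 196814/42749 = - 2^1*7^( - 1)*31^( - 1 )*197^( - 1 )*98407^1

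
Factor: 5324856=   2^3 *3^1*127^1*1747^1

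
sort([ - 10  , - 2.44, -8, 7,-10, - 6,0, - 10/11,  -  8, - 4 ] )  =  [-10, - 10,-8,-8, - 6, - 4,-2.44, - 10/11,0,7]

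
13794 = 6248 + 7546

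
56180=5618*10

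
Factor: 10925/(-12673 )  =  -5^2*29^ (-1) =-25/29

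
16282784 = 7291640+8991144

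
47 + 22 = 69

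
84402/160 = 42201/80 = 527.51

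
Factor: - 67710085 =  -5^1*3593^1*3769^1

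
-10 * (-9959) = 99590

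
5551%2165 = 1221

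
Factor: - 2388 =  - 2^2 * 3^1*199^1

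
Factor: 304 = 2^4* 19^1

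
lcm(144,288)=288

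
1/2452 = 1/2452=0.00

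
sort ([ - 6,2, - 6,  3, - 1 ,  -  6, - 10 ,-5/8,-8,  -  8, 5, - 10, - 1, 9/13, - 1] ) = [ - 10, - 10, - 8, - 8, - 6, - 6, - 6 , - 1, - 1, - 1, - 5/8, 9/13,2, 3, 5 ]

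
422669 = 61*6929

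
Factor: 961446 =2^1*3^1*23^1*6967^1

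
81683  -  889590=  - 807907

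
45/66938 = 45/66938 = 0.00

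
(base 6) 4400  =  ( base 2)1111110000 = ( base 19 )2F1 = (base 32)VG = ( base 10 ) 1008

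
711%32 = 7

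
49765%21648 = 6469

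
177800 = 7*25400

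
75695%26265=23165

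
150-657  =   - 507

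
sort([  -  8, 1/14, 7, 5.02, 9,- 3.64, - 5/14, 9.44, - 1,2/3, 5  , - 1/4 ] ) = [ - 8 , - 3.64, - 1,-5/14, - 1/4, 1/14, 2/3, 5,5.02,  7, 9,9.44 ] 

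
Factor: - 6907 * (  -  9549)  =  65954943 = 3^2*1061^1*6907^1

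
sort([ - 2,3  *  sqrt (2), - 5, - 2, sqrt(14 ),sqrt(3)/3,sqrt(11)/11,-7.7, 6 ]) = [ - 7.7 , - 5,  -  2, - 2 , sqrt( 11) /11,sqrt (3 ) /3,sqrt( 14) , 3*sqrt (2),6]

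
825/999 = 275/333 = 0.83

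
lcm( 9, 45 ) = 45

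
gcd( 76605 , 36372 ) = 3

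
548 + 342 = 890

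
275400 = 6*45900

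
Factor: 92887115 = 5^1*18577423^1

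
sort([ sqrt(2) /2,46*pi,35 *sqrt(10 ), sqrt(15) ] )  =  [ sqrt (2)/2,sqrt(15),35*sqrt(10), 46*pi]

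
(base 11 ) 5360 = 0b1101110101100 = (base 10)7084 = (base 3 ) 100201101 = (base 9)10641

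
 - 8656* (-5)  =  43280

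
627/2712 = 209/904 = 0.23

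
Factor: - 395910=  - 2^1  *3^2*5^1*53^1*83^1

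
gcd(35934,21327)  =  3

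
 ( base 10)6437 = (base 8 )14445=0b1100100100101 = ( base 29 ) 7IS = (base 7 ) 24524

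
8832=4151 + 4681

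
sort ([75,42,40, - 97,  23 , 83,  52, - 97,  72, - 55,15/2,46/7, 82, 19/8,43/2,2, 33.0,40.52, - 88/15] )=[ - 97, - 97, - 55, - 88/15,2,19/8, 46/7,15/2,43/2,23,  33.0, 40, 40.52,  42 , 52,  72,75,82, 83 ]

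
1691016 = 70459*24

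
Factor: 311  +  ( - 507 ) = - 196 = - 2^2*7^2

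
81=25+56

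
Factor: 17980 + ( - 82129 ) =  - 3^1*21383^1 = - 64149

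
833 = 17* 49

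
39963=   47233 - 7270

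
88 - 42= 46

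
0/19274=0 = 0.00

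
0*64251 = 0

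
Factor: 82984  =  2^3*11^1 *23^1*41^1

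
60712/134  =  453+5/67  =  453.07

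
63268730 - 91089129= - 27820399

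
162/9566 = 81/4783 = 0.02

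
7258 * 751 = 5450758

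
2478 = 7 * 354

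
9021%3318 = 2385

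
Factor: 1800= 2^3*3^2 * 5^2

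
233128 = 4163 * 56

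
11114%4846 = 1422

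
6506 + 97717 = 104223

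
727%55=12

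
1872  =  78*24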